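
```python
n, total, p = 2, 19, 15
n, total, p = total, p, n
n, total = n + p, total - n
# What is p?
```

Trace:
`n, total, p = 2, 19, 15` → n = 2; total = 19; p = 15
`n, total, p = total, p, n` → n = 19; total = 15; p = 2
`n, total = n + p, total - n` → n = 21; total = -4
So p = 2

Answer: 2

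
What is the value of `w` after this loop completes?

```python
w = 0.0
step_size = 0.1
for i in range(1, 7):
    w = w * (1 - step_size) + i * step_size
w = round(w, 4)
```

Moving average with lr=0.1
`w` takes the values: 0.0 → 0.1 → 0.29 → 0.561 → 0.9049 → 1.31441 → 1.782969 → 1.783

Answer: 1.783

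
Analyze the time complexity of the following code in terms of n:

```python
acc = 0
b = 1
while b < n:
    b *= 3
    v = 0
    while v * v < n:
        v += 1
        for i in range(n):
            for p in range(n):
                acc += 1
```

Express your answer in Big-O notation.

Each loop level contributes: log n × √n × n × n. Multiplying the contributions gives O(n^2√n log n).

Answer: O(n^2√n log n)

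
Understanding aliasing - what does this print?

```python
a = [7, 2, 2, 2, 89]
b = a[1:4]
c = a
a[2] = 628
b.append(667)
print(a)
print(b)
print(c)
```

Key concept: slice vs alias.
Step by step:
`a = [7, 2, 2, 2, 89]` → a = [7, 2, 2, 2, 89]
`b = a[1:4]` → b = [2, 2, 2]
`c = a` → c = [7, 2, 2, 2, 89] (same object as a)
`a[2] = 628` → a = [7, 2, 628, 2, 89] (same object as c); c = [7, 2, 628, 2, 89] (same object as a)
`b.append(667)` → b = [2, 2, 2, 667]
`print(a)` → prints [7, 2, 628, 2, 89]
`print(b)` → prints [2, 2, 2, 667]
`print(c)` → prints [7, 2, 628, 2, 89]

Answer:
[7, 2, 628, 2, 89]
[2, 2, 2, 667]
[7, 2, 628, 2, 89]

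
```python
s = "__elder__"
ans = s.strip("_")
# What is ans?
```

Trace:
`s = "__elder__"` → s = '__elder__'
`ans = s.strip("_")` → ans = 'elder'
So ans = 'elder'

Answer: 'elder'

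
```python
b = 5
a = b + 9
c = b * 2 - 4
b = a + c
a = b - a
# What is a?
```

Trace:
`b = 5` → b = 5
`a = b + 9` → a = 14
`c = b * 2 - 4` → c = 6
`b = a + c` → b = 20
`a = b - a` → a = 6
So a = 6

Answer: 6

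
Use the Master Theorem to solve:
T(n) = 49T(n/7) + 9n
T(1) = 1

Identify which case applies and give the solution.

a=49, b=7, f(n)=9n. log_7(49) = 2. Since c=1 < 2, Case 1 applies: T(n) = Θ(n^log_b(a)) = O(n^2).

Answer: O(n^2) - Case 1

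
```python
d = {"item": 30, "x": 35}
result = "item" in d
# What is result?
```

Trace:
`d = {"item": 30, "x": 35}` → d = {'item': 30, 'x': 35}
`result = "item" in d` → result = True
So result = True

Answer: True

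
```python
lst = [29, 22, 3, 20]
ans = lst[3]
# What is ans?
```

Trace:
`lst = [29, 22, 3, 20]` → lst = [29, 22, 3, 20]
`ans = lst[3]` → ans = 20
So ans = 20

Answer: 20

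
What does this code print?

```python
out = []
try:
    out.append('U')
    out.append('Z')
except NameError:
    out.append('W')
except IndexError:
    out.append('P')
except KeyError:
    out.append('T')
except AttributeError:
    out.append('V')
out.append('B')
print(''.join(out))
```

Execution trace: 'U' (try body) → 'Z' (try body, no exception) → 'B' (after the try/except). Output: UZB

Answer: UZB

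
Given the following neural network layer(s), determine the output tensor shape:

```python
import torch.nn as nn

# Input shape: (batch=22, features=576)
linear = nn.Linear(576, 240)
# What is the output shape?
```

Input: (22, 576) -> Output: (22, 240)

Answer: (22, 240)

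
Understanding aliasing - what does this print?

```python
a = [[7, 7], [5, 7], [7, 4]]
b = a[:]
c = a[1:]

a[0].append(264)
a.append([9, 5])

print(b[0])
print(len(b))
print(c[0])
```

Key concept: slice with nested mutation.
Step by step:
`a = [[7, 7], [5, 7], [7, 4]]` → a = [[7, 7], [5, 7], [7, 4]]
`b = a[:]` → b = [[7, 7], [5, 7], [7, 4]]
`c = a[1:]` → c = [[5, 7], [7, 4]]
`a[0].append(264)` → a = [[7, 7, 264], [5, 7], [7, 4]]; b = [[7, 7, 264], [5, 7], [7, 4]]
`a.append([9, 5])` → a = [[7, 7, 264], [5, 7], [7, 4], [9, 5]]
`print(b[0])` → prints [7, 7, 264]
`print(len(b))` → prints 3
`print(c[0])` → prints [5, 7]

Answer:
[7, 7, 264]
3
[5, 7]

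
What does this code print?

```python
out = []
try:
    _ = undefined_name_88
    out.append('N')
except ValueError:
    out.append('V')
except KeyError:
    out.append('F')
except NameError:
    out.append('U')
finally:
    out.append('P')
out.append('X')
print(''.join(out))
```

Execution trace: 'U' (except NameError) → 'P' (finally) → 'X' (after the try/except). Output: UPX

Answer: UPX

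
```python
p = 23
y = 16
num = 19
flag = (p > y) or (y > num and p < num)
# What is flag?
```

Trace:
`p = 23` → p = 23
`y = 16` → y = 16
`num = 19` → num = 19
`flag = (p > y) or (y > num and p < num)` → flag = True
So flag = True

Answer: True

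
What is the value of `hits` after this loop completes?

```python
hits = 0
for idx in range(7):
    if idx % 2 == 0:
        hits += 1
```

Count numbers divisible by 2 in range(7)
`hits` takes the values: 0 → 1 → 2 → 3 → 4

Answer: 4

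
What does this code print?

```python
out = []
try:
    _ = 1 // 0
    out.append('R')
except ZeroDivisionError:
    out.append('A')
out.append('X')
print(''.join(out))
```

Execution trace: 'A' (except ZeroDivisionError) → 'X' (after the try/except). Output: AX

Answer: AX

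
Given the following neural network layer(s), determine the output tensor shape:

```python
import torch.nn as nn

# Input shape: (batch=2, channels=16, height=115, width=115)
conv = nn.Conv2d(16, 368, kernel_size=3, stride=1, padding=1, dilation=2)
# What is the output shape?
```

Input: (2, 16, 115, 115) -> Output: (2, 368, 113, 113)

Answer: (2, 368, 113, 113)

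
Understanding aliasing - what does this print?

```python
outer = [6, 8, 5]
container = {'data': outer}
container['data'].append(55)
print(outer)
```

Key concept: dict holds reference to list.
Step by step:
`outer = [6, 8, 5]` → outer = [6, 8, 5]
`container = {'data': outer}` → container = {'data': [6, 8, 5]}
`container['data'].append(55)` → outer = [6, 8, 5, 55]; container = {'data': [6, 8, 5, 55]}
`print(outer)` → prints [6, 8, 5, 55]

Answer: [6, 8, 5, 55]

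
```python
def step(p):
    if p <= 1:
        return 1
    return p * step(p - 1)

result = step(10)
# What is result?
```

step(10) = 10 * 9 * 8 * 7 * 6 * 5 * 4 * 3 * 2 * 1 = 3628800

Answer: 3628800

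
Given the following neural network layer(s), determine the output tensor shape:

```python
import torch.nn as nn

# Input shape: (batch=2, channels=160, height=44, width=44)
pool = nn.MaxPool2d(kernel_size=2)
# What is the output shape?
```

Input: (2, 160, 44, 44) -> Output: (2, 160, 22, 22)

Answer: (2, 160, 22, 22)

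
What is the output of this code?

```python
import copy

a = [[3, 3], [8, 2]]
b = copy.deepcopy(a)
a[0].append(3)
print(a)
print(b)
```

Key concept: deep copy is fully independent.
Step by step:
`a = [[3, 3], [8, 2]]` → a = [[3, 3], [8, 2]]
`b = copy.deepcopy(a)` → b = [[3, 3], [8, 2]]
`a[0].append(3)` → a = [[3, 3, 3], [8, 2]]
`print(a)` → prints [[3, 3, 3], [8, 2]]
`print(b)` → prints [[3, 3], [8, 2]]

Answer:
[[3, 3, 3], [8, 2]]
[[3, 3], [8, 2]]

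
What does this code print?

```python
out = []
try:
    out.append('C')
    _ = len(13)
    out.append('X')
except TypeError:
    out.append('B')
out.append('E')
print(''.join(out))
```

Execution trace: 'C' (try body) → 'B' (except TypeError) → 'E' (after the try/except). Output: CBE

Answer: CBE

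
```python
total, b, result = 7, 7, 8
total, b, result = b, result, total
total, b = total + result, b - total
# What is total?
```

Trace:
`total, b, result = 7, 7, 8` → total = 7; b = 7; result = 8
`total, b, result = b, result, total` → total = 7; b = 8; result = 7
`total, b = total + result, b - total` → total = 14; b = 1
So total = 14

Answer: 14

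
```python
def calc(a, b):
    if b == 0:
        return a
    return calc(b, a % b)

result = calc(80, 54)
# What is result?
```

calc(80, 54) -> calc(54, 26) -> calc(26, 2) -> calc(2, 0) -> 2

Answer: 2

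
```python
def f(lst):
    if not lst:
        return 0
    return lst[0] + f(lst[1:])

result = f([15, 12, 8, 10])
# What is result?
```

15 + 12 + 8 + 10 + 0 = 45

Answer: 45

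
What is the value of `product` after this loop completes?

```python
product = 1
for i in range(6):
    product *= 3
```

3^6 = 729
`product` takes the values: 1 → 3 → 9 → 27 → 81 → 243 → 729

Answer: 729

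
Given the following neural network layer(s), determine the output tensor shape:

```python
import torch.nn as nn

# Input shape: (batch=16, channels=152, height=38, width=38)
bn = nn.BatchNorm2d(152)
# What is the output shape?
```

Input: (16, 152, 38, 38) -> Output: (16, 152, 38, 38)

Answer: (16, 152, 38, 38)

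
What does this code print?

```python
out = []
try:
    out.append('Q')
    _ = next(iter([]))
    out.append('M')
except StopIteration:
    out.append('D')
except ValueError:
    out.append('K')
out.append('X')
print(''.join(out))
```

Execution trace: 'Q' (try body) → 'D' (except StopIteration) → 'X' (after the try/except). Output: QDX

Answer: QDX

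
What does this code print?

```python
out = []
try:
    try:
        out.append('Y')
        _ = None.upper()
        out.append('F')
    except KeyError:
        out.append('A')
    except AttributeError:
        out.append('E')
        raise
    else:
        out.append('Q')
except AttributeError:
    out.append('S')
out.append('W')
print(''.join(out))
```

Execution trace: 'Y' (inner try body) → 'E' (inner except AttributeError) → 'S' (outer except AttributeError) → 'W' (after the try/except). Output: YESW

Answer: YESW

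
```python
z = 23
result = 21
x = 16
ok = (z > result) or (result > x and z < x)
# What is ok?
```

Trace:
`z = 23` → z = 23
`result = 21` → result = 21
`x = 16` → x = 16
`ok = (z > result) or (result > x and z < x)` → ok = True
So ok = True

Answer: True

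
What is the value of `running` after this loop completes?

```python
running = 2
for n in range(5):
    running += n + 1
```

Start at 2, add 1 to 5 = 17
`running` takes the values: 2 → 3 → 5 → 8 → 12 → 17

Answer: 17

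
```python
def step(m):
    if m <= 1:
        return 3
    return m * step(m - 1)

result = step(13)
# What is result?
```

step(13) = 13 * 12 * 11 * 10 * 9 * 8 * 7 * 6 * 5 * 4 * 3 * 2 * 3 = 18681062400

Answer: 18681062400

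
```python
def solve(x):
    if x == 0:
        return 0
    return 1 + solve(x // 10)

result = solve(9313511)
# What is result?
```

Count of digits of 9313511: 7

Answer: 7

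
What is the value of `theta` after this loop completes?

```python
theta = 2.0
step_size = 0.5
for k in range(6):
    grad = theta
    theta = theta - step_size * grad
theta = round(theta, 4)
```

Gradient descent: w = 2.0 * (1 - 0.5)^6
`theta` takes the values: 2.0 → 1.0 → 0.5 → 0.25 → 0.125 → 0.0625 → 0.03125 → 0.0312

Answer: 0.0312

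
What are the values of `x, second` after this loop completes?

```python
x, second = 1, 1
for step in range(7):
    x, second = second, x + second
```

Fibonacci: after 7 iterations
`x, second` takes the values: (1, 1) → (1, 2) → (2, 3) → (3, 5) → (5, 8) → (8, 13) → (13, 21) → (21, 34)

Answer: 21, 34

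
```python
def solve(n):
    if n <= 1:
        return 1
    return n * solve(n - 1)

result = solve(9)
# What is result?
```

solve(9) = 9 * 8 * 7 * 6 * 5 * 4 * 3 * 2 * 1 = 362880

Answer: 362880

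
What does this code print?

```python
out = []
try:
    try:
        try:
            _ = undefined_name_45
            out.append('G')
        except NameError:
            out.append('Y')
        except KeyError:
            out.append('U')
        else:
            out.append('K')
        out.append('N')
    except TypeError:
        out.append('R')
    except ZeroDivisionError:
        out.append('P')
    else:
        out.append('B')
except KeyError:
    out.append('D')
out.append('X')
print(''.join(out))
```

Execution trace: 'Y' (inner except NameError) → 'N' (try body, no exception) → 'B' (else) → 'X' (after the try/except). Output: YNBX

Answer: YNBX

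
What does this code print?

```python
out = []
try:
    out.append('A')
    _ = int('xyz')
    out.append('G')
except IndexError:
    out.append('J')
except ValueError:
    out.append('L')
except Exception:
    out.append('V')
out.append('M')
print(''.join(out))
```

Execution trace: 'A' (try body) → 'L' (except ValueError) → 'M' (after the try/except). Output: ALM

Answer: ALM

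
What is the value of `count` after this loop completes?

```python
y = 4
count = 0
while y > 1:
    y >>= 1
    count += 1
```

Count right shifts until 1
`count` takes the values: 0 → 1 → 2

Answer: 2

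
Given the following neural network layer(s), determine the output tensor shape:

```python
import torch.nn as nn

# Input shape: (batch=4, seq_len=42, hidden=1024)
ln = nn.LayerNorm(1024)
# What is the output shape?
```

Input: (4, 42, 1024) -> Output: (4, 42, 1024)

Answer: (4, 42, 1024)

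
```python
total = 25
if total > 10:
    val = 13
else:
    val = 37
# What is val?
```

Trace:
`total = 25` → total = 25
`if total > 10: ...` → total > 10 is True → val = 13
So val = 13

Answer: 13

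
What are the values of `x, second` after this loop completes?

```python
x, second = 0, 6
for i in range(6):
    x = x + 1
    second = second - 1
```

x goes 0→6, second goes 6→0
`x, second` takes the values: (0, 6) → (1, 6) → (1, 5) → (2, 5) → (2, 4) → (3, 4) → (3, 3) → (4, 3) → (4, 2) → (5, 2) → (5, 1) → (6, 1) → (6, 0)

Answer: 6, 0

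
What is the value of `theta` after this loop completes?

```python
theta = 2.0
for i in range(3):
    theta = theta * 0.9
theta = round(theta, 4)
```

Exponential decay: 2.0 * 0.9^3
`theta` takes the values: 2.0 → 1.8 → 1.62 → 1.458

Answer: 1.458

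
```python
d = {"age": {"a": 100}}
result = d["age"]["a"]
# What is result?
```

Trace:
`d = {"age": {"a": 100}}` → d = {'age': {'a': 100}}
`result = d["age"]["a"]` → result = 100
So result = 100

Answer: 100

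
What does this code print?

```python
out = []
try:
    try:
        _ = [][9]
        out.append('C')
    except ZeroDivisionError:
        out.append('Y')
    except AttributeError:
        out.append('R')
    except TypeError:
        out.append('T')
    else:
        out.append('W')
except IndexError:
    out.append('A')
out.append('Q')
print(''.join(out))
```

Execution trace: 'A' (outer except IndexError) → 'Q' (after the try/except). Output: AQ

Answer: AQ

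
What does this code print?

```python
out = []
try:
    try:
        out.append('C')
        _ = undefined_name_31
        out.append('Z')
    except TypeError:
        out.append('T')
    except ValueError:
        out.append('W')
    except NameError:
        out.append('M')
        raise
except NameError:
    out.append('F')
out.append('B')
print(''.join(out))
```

Execution trace: 'C' (inner try body) → 'M' (inner except NameError) → 'F' (outer except NameError) → 'B' (after the try/except). Output: CMFB

Answer: CMFB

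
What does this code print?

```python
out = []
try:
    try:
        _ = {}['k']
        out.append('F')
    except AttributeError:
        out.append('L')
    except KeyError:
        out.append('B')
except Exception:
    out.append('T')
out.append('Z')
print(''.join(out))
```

Execution trace: 'B' (inner except KeyError) → 'Z' (after the try/except). Output: BZ

Answer: BZ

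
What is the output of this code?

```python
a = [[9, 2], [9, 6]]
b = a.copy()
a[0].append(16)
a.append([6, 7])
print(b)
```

Key concept: shallow copy with nested lists.
Step by step:
`a = [[9, 2], [9, 6]]` → a = [[9, 2], [9, 6]]
`b = a.copy()` → b = [[9, 2], [9, 6]]
`a[0].append(16)` → a = [[9, 2, 16], [9, 6]]; b = [[9, 2, 16], [9, 6]]
`a.append([6, 7])` → a = [[9, 2, 16], [9, 6], [6, 7]]
`print(b)` → prints [[9, 2, 16], [9, 6]]

Answer: [[9, 2, 16], [9, 6]]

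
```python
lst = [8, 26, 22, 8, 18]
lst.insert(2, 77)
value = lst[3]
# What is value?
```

Trace:
`lst = [8, 26, 22, 8, 18]` → lst = [8, 26, 22, 8, 18]
`lst.insert(2, 77)` → lst = [8, 26, 77, 22, 8, 18]
`value = lst[3]` → value = 22
So value = 22

Answer: 22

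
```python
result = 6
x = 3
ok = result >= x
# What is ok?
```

Trace:
`result = 6` → result = 6
`x = 3` → x = 3
`ok = result >= x` → ok = True
So ok = True

Answer: True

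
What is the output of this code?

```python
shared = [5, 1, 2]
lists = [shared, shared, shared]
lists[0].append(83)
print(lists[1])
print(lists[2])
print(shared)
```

Key concept: list of same reference.
Step by step:
`shared = [5, 1, 2]` → shared = [5, 1, 2]
`lists = [shared, shared, shared]` → lists = [[5, 1, 2], [5, 1, 2], [5, 1, 2]]
`lists[0].append(83)` → shared = [5, 1, 2, 83]; lists = [[5, 1, 2, 83], [5, 1, 2, 83], [5, 1, 2, 83]]
`print(lists[1])` → prints [5, 1, 2, 83]
`print(lists[2])` → prints [5, 1, 2, 83]
`print(shared)` → prints [5, 1, 2, 83]

Answer:
[5, 1, 2, 83]
[5, 1, 2, 83]
[5, 1, 2, 83]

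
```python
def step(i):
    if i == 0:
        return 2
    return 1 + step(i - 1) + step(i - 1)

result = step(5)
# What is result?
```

step(i) = 1 + 2·step(i-1), step(0)=2. Closed form: (2+1)·2^5 - 1 = 95.

Answer: 95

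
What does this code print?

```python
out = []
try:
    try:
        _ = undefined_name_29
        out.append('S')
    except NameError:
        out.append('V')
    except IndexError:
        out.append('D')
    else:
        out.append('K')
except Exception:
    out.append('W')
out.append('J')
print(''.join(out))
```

Execution trace: 'V' (inner except NameError) → 'J' (after the try/except). Output: VJ

Answer: VJ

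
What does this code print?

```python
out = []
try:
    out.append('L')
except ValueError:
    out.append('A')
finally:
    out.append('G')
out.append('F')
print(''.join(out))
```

Execution trace: 'L' (try body, no exception) → 'G' (finally) → 'F' (after the try/except). Output: LGF

Answer: LGF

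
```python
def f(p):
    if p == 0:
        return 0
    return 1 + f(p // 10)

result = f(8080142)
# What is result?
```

Count of digits of 8080142: 7

Answer: 7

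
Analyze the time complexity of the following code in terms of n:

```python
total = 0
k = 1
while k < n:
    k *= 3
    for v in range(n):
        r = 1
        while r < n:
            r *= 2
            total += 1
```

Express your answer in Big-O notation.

Each loop level contributes: log n × n × log n. Multiplying the contributions gives O(n log² n).

Answer: O(n log² n)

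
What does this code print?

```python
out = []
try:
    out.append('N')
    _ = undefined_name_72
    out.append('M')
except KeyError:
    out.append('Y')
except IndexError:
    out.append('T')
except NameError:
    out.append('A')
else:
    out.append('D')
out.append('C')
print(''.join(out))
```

Execution trace: 'N' (try body) → 'A' (except NameError) → 'C' (after the try/except). Output: NAC

Answer: NAC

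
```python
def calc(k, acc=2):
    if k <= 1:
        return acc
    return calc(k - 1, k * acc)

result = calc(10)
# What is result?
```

Accumulator trace (n, acc): (10, 2) -> (9, 20) -> (8, 180) -> (7, 1440) -> (6, 10080) -> (5, 60480) -> (4, 302400) -> (3, 1209600) -> (2, 3628800) -> (1, 7257600) -> return 7257600

Answer: 7257600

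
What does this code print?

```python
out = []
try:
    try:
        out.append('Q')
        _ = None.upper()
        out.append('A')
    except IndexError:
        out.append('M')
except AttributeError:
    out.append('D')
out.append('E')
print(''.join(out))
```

Execution trace: 'Q' (inner try body) → 'D' (outer except AttributeError) → 'E' (after the try/except). Output: QDE

Answer: QDE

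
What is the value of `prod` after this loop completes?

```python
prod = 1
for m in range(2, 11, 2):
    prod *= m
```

Product of even numbers 2 to 10
`prod` takes the values: 1 → 2 → 8 → 48 → 384 → 3840

Answer: 3840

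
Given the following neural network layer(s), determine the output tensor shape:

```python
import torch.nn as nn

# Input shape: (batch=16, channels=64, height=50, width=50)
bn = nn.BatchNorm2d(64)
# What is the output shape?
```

Input: (16, 64, 50, 50) -> Output: (16, 64, 50, 50)

Answer: (16, 64, 50, 50)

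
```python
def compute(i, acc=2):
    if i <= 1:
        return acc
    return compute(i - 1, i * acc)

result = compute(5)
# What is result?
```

Accumulator trace (n, acc): (5, 2) -> (4, 10) -> (3, 40) -> (2, 120) -> (1, 240) -> return 240

Answer: 240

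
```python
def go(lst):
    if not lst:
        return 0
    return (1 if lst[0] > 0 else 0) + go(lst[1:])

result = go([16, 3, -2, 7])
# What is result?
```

Count of positive elements in [16, 3, -2, 7] = 3

Answer: 3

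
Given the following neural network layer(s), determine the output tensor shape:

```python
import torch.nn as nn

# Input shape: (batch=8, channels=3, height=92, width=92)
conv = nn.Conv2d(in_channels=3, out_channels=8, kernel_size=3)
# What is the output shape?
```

Input: (8, 3, 92, 92) -> Output: (8, 8, 90, 90)

Answer: (8, 8, 90, 90)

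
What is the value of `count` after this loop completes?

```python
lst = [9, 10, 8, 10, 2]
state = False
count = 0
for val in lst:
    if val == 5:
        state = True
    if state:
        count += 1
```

Count elements after first 5 in [9, 10, 8, 10, 2]
`count` takes the values: 0

Answer: 0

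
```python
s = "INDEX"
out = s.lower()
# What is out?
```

Trace:
`s = "INDEX"` → s = 'INDEX'
`out = s.lower()` → out = 'index'
So out = 'index'

Answer: 'index'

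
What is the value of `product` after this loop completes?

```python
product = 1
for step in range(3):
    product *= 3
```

3^3 = 27
`product` takes the values: 1 → 3 → 9 → 27

Answer: 27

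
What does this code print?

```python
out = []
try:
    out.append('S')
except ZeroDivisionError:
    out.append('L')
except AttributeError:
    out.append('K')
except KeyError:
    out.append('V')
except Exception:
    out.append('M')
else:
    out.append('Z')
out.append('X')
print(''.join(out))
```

Execution trace: 'S' (try body, no exception) → 'Z' (else) → 'X' (after the try/except). Output: SZX

Answer: SZX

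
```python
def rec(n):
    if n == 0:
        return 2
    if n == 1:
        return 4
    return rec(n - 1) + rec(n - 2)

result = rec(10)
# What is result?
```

Build up from base cases: rec(0)=2, rec(1)=4, rec(2)=6, rec(3)=10, rec(4)=16, rec(5)=26, rec(6)=42, ..., rec(10)=288

Answer: 288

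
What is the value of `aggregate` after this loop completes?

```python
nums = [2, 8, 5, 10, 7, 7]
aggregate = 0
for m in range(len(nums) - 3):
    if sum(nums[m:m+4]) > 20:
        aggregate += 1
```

Count windows with sum > 20
`aggregate` takes the values: 0 → 1 → 2 → 3

Answer: 3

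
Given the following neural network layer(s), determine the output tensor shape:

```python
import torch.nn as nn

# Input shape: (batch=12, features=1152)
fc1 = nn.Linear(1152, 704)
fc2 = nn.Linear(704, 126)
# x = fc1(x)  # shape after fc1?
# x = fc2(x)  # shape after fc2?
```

Input: (12, 1152) -> after fc1: (12, 704) -> Output: (12, 126)

Answer: (12, 126)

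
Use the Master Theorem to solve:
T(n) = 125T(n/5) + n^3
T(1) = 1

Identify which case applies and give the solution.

a=125, b=5, f(n)=n^3. log_5(125) = 3. Since c=3 = 3, Case 2 applies: T(n) = Θ(n^log_b(a) · log n) = O(n^3 log n).

Answer: O(n^3 log n) - Case 2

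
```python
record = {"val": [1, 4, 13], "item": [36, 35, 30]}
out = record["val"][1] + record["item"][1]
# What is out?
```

Trace:
`record = {"val": [1, 4, 13], "item": [36, 35, 30]}` → record = {'val': [1, 4, 13], 'item': [36, 35, 30]}
`out = record["val"][1] + record["item"][1]` → out = 39
So out = 39

Answer: 39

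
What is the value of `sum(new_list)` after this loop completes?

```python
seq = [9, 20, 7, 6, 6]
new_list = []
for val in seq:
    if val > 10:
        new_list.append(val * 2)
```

Sum of doubled values > 10
`new_list` takes the values: [] → [40]
So `sum(new_list)` = 40

Answer: 40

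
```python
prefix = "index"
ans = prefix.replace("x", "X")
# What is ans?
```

Trace:
`prefix = "index"` → prefix = 'index'
`ans = prefix.replace("x", "X")` → ans = 'indeX'
So ans = 'indeX'

Answer: 'indeX'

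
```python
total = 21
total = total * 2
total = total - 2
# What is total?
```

Trace:
`total = 21` → total = 21
`total = total * 2` → total = 42
`total = total - 2` → total = 40
So total = 40

Answer: 40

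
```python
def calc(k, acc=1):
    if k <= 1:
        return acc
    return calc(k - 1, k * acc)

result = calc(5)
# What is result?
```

Accumulator trace (n, acc): (5, 1) -> (4, 5) -> (3, 20) -> (2, 60) -> (1, 120) -> return 120

Answer: 120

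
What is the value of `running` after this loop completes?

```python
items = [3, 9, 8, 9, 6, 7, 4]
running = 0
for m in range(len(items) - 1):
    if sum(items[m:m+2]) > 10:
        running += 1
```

Count windows with sum > 10
`running` takes the values: 0 → 1 → 2 → 3 → 4 → 5 → 6

Answer: 6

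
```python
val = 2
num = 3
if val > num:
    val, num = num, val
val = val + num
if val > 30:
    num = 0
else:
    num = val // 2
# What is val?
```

Trace:
`val = 2` → val = 2
`num = 3` → num = 3
`if val > num: ...` → val > num is False → no variable changes
`val = val + num` → val = 5
`if val > 30: ...` → val > 30 is False, take else branch → num = 2
So val = 5

Answer: 5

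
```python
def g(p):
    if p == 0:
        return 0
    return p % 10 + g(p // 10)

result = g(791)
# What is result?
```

Sum of digits of 791: 1 + 9 + 7 = 17

Answer: 17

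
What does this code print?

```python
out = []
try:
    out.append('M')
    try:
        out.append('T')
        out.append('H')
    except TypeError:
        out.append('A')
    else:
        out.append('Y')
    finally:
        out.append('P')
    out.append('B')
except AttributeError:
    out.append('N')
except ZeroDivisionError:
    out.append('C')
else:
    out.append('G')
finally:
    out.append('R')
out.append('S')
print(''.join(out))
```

Execution trace: 'M' (try body) → 'T' (inner try body) → 'H' (inner try body, no exception) → 'Y' (inner else) → 'P' (inner finally) → 'B' (try body, no exception) → 'G' (else) → 'R' (finally) → 'S' (after the try/except). Output: MTHYPBGRS

Answer: MTHYPBGRS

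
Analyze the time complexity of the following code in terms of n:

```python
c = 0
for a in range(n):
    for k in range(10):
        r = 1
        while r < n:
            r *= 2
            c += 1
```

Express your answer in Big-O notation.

Each loop level contributes: n × 1 × log n. Multiplying the contributions gives O(n log n).

Answer: O(n log n)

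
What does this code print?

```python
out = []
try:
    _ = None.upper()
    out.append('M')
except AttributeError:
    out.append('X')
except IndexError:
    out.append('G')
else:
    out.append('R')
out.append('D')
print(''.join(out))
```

Execution trace: 'X' (except AttributeError) → 'D' (after the try/except). Output: XD

Answer: XD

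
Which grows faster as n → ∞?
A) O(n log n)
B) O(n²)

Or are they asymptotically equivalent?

O(n log n) vs O(n²): Higher order terms dominate.

Answer: B) O(n²) grows faster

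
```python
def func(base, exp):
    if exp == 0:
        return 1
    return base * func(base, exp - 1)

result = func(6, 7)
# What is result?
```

func(6, 7) = 6 * 6 * 6 * 6 * 6 * 6 * 6 = 279936

Answer: 279936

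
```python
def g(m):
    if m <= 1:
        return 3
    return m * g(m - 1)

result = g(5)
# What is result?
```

g(5) = 5 * 4 * 3 * 2 * 3 = 360

Answer: 360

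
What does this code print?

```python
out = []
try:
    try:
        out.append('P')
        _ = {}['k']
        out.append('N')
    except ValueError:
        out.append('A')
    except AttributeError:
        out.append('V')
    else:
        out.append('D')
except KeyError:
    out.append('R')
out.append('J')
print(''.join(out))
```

Execution trace: 'P' (try body) → 'R' (outer except KeyError) → 'J' (after the try/except). Output: PRJ

Answer: PRJ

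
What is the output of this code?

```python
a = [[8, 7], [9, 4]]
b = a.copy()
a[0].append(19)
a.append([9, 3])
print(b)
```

Key concept: shallow copy with nested lists.
Step by step:
`a = [[8, 7], [9, 4]]` → a = [[8, 7], [9, 4]]
`b = a.copy()` → b = [[8, 7], [9, 4]]
`a[0].append(19)` → a = [[8, 7, 19], [9, 4]]; b = [[8, 7, 19], [9, 4]]
`a.append([9, 3])` → a = [[8, 7, 19], [9, 4], [9, 3]]
`print(b)` → prints [[8, 7, 19], [9, 4]]

Answer: [[8, 7, 19], [9, 4]]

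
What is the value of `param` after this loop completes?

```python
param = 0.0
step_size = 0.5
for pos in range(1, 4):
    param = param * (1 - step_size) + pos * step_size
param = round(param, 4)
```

Moving average with lr=0.5
`param` takes the values: 0.0 → 0.5 → 1.25 → 2.125

Answer: 2.125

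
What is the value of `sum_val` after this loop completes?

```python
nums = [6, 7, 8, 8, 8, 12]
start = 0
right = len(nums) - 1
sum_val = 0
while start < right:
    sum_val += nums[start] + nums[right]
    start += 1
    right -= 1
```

Sum of pairs from ends
`sum_val` takes the values: 0 → 18 → 33 → 49

Answer: 49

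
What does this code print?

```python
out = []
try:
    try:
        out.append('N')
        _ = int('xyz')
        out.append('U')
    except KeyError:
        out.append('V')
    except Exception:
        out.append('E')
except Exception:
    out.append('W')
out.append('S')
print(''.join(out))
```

Execution trace: 'N' (inner try body) → 'E' (inner except Exception) → 'S' (after the try/except). Output: NES

Answer: NES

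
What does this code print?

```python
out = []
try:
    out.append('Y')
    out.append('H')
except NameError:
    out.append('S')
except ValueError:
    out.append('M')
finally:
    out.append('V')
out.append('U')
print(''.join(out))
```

Execution trace: 'Y' (try body) → 'H' (try body, no exception) → 'V' (finally) → 'U' (after the try/except). Output: YHVU

Answer: YHVU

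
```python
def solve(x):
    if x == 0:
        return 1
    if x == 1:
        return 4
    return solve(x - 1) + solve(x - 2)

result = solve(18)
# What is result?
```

Build up from base cases: solve(0)=1, solve(1)=4, solve(2)=5, solve(3)=9, solve(4)=14, solve(5)=23, solve(6)=37, ..., solve(18)=11933

Answer: 11933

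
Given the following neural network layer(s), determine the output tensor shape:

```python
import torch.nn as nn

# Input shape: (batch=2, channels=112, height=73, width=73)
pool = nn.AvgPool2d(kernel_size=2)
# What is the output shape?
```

Input: (2, 112, 73, 73) -> Output: (2, 112, 36, 36)

Answer: (2, 112, 36, 36)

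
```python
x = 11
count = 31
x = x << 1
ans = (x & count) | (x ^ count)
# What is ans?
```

Trace:
`x = 11` → x = 11
`count = 31` → count = 31
`x = x << 1` → x = 22
`ans = (x & count) | (x ^ count)` → ans = 31
So ans = 31

Answer: 31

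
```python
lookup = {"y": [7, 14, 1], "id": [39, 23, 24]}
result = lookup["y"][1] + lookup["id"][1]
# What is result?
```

Trace:
`lookup = {"y": [7, 14, 1], "id": [39, 23, 24]}` → lookup = {'y': [7, 14, 1], 'id': [39, 23, 24]}
`result = lookup["y"][1] + lookup["id"][1]` → result = 37
So result = 37

Answer: 37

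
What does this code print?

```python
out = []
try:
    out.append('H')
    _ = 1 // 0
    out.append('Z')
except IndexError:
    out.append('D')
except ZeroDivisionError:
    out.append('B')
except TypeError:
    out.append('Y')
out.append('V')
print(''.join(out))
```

Execution trace: 'H' (try body) → 'B' (except ZeroDivisionError) → 'V' (after the try/except). Output: HBV

Answer: HBV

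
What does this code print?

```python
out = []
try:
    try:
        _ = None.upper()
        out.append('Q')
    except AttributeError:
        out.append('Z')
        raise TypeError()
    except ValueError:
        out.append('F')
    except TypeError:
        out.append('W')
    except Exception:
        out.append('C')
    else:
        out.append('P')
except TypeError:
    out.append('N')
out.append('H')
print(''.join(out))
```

Execution trace: 'Z' (inner except AttributeError) → 'N' (outer except TypeError) → 'H' (after the try/except). Output: ZNH

Answer: ZNH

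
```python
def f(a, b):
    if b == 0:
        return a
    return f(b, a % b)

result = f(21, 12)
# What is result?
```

f(21, 12) -> f(12, 9) -> f(9, 3) -> f(3, 0) -> 3

Answer: 3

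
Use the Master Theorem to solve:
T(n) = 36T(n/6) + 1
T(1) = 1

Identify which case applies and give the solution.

a=36, b=6, f(n)=1. log_6(36) = 2. Since c=0 < 2, Case 1 applies: T(n) = Θ(n^log_b(a)) = O(n^2).

Answer: O(n^2) - Case 1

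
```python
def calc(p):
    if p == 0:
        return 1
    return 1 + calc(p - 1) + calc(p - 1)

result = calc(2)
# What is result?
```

calc(p) = 1 + 2·calc(p-1), calc(0)=1. Closed form: (1+1)·2^2 - 1 = 7.

Answer: 7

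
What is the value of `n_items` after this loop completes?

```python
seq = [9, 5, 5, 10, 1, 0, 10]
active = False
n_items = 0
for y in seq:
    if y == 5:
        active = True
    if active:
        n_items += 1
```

Count elements after first 5 in [9, 5, 5, 10, 1, 0, 10]
`n_items` takes the values: 0 → 1 → 2 → 3 → 4 → 5 → 6

Answer: 6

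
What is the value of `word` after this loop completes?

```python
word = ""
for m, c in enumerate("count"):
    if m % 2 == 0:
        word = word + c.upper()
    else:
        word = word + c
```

Uppercase even positions in 'count'
`word` takes the values: "" → "C" → "Co" → "CoU" → "CoUn" → "CoUnT"

Answer: "CoUnT"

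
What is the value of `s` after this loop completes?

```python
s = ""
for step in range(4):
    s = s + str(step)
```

Concatenate digits 0 to 3
`s` takes the values: "" → "0" → "01" → "012" → "0123"

Answer: "0123"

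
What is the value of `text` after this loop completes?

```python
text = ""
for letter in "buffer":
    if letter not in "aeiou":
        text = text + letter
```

Remove vowels from 'buffer'
`text` takes the values: "" → "b" → "bf" → "bff" → "bffr"

Answer: "bffr"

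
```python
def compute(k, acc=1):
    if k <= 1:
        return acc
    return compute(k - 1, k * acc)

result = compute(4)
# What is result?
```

Accumulator trace (n, acc): (4, 1) -> (3, 4) -> (2, 12) -> (1, 24) -> return 24

Answer: 24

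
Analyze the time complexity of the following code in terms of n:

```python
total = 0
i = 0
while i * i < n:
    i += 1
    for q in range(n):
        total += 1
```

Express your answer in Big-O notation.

Each loop level contributes: √n × n. Multiplying the contributions gives O(n√n).

Answer: O(n√n)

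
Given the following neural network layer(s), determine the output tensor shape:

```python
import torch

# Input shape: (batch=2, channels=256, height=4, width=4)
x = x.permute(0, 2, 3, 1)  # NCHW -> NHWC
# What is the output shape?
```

Input: (2, 256, 4, 4) -> Output: (2, 4, 4, 256)

Answer: (2, 4, 4, 256)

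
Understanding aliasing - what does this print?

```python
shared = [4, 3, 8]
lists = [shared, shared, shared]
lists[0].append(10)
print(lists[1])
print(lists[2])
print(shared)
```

Key concept: list of same reference.
Step by step:
`shared = [4, 3, 8]` → shared = [4, 3, 8]
`lists = [shared, shared, shared]` → lists = [[4, 3, 8], [4, 3, 8], [4, 3, 8]]
`lists[0].append(10)` → shared = [4, 3, 8, 10]; lists = [[4, 3, 8, 10], [4, 3, 8, 10], [4, 3, 8, 10]]
`print(lists[1])` → prints [4, 3, 8, 10]
`print(lists[2])` → prints [4, 3, 8, 10]
`print(shared)` → prints [4, 3, 8, 10]

Answer:
[4, 3, 8, 10]
[4, 3, 8, 10]
[4, 3, 8, 10]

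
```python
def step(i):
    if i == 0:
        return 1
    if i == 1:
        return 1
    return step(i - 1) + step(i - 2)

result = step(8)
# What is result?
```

Build up from base cases: step(0)=1, step(1)=1, step(2)=2, step(3)=3, step(4)=5, step(5)=8, step(6)=13, ..., step(8)=34

Answer: 34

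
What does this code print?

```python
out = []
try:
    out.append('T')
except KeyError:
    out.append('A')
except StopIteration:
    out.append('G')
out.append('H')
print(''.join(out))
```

Execution trace: 'T' (try body, no exception) → 'H' (after the try/except). Output: TH

Answer: TH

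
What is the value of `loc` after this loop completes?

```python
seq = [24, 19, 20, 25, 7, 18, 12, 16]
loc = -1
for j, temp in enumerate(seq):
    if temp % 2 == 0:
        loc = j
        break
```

First even number index in [24, 19, 20, 25, 7, 18, 12, 16]
`loc` takes the values: -1 → 0

Answer: 0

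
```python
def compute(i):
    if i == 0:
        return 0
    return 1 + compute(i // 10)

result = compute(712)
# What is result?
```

Count of digits of 712: 3

Answer: 3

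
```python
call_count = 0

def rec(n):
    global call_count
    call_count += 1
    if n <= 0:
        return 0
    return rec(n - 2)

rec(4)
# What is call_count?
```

Linear recursion stepping by 2: 3 calls from n=4 down to ≤0.

Answer: 3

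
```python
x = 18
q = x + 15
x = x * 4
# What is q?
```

Trace:
`x = 18` → x = 18
`q = x + 15` → q = 33
`x = x * 4` → x = 72
So q = 33

Answer: 33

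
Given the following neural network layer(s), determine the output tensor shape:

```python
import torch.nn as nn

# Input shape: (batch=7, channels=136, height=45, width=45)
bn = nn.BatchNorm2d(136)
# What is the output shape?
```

Input: (7, 136, 45, 45) -> Output: (7, 136, 45, 45)

Answer: (7, 136, 45, 45)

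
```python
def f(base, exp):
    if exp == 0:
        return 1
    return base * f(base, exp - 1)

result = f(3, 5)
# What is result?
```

f(3, 5) = 3 * 3 * 3 * 3 * 3 = 243

Answer: 243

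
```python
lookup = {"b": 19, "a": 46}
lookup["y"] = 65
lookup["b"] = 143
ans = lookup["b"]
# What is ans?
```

Trace:
`lookup = {"b": 19, "a": 46}` → lookup = {'b': 19, 'a': 46}
`lookup["y"] = 65` → lookup = {'b': 19, 'a': 46, 'y': 65}
`lookup["b"] = 143` → lookup = {'b': 143, 'a': 46, 'y': 65}
`ans = lookup["b"]` → ans = 143
So ans = 143

Answer: 143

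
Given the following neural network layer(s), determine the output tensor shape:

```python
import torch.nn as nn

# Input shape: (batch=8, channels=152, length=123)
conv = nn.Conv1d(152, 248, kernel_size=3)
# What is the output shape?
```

Input: (8, 152, 123) -> Output: (8, 248, 121)

Answer: (8, 248, 121)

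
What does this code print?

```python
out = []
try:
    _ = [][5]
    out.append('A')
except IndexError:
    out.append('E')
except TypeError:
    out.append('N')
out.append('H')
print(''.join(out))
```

Execution trace: 'E' (except IndexError) → 'H' (after the try/except). Output: EH

Answer: EH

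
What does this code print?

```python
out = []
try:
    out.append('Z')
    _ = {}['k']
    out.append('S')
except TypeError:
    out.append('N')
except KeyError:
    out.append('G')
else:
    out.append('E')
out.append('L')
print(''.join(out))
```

Execution trace: 'Z' (try body) → 'G' (except KeyError) → 'L' (after the try/except). Output: ZGL

Answer: ZGL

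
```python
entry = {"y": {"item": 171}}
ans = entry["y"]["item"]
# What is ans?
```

Trace:
`entry = {"y": {"item": 171}}` → entry = {'y': {'item': 171}}
`ans = entry["y"]["item"]` → ans = 171
So ans = 171

Answer: 171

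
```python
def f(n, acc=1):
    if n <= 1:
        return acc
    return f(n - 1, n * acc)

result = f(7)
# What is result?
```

Accumulator trace (n, acc): (7, 1) -> (6, 7) -> (5, 42) -> (4, 210) -> (3, 840) -> (2, 2520) -> (1, 5040) -> return 5040

Answer: 5040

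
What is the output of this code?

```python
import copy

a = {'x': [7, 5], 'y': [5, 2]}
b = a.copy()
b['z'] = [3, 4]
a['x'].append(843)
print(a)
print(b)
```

Key concept: shallow copy of dict with mutable values.
Step by step:
`a = {'x': [7, 5], 'y': [5, 2]}` → a = {'x': [7, 5], 'y': [5, 2]}
`b = a.copy()` → b = {'x': [7, 5], 'y': [5, 2]}
`b['z'] = [3, 4]` → b = {'x': [7, 5], 'y': [5, 2], 'z': [3, 4]}
`a['x'].append(843)` → a = {'x': [7, 5, 843], 'y': [5, 2]}; b = {'x': [7, 5, 843], 'y': [5, 2], 'z': [3, 4]}
`print(a)` → prints {'x': [7, 5, 843], 'y': [5, 2]}
`print(b)` → prints {'x': [7, 5, 843], 'y': [5, 2], 'z': [3, 4]}

Answer:
{'x': [7, 5, 843], 'y': [5, 2]}
{'x': [7, 5, 843], 'y': [5, 2], 'z': [3, 4]}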